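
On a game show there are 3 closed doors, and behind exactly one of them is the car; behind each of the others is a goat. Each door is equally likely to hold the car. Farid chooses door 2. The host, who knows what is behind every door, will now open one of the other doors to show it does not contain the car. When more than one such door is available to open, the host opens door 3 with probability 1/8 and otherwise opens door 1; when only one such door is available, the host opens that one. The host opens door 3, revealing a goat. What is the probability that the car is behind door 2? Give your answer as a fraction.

1/9

Condition on the true location of the car.
If it is behind door 1 (prior 1/3): only door 3 is available, probability 1; weight (1/3)·1 = 1/3.
If it is behind door 2 (prior 1/3): door 3 is available, opened with probability 1/8; weight (1/3)·(1/8) = 1/24.
If it is behind door 3 (prior 1/3): the host opened door 3, so this case is ruled out; weight (1/3)·0 = 0.
The weights sum to 3/8.
So P(the car behind door 2 | the host opened door 3) = (1/24) / (3/8) = 1/9.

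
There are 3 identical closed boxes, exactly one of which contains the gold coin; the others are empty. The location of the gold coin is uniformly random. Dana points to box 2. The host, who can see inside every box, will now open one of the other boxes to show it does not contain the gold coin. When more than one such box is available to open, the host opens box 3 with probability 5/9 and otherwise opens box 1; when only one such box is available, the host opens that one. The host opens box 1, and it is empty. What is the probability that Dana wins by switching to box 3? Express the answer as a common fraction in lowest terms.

9/13

Consider each possible location of the gold coin in turn.
If it is in box 1 (prior 1/3): the host opened box 1, so this case is ruled out; weight (1/3)·0 = 0.
If it is in box 2 (prior 1/3): box 3 is available but not opened, probability 4/9; weight (1/3)·(4/9) = 4/27.
If it is in box 3 (prior 1/3): only box 1 is available, probability 1; weight (1/3)·1 = 1/3.
The weights sum to 13/27.
So P(the gold coin in box 3 | the host opened box 1) = (1/3) / (13/27) = 9/13.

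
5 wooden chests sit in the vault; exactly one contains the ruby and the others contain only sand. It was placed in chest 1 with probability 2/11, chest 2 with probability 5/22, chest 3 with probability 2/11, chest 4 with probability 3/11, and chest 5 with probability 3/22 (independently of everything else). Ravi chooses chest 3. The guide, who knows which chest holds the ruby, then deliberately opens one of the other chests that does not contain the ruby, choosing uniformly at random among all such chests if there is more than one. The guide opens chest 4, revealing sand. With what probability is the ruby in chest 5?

Apply Bayes' rule, conditioning on where the ruby actually is.
If it is in chest 1 (prior 2/11): the guide has 3 equally likely choices, so probability 1/3; weight (2/11)·(1/3) = 2/33.
If it is in chest 2 (prior 5/22): the guide has 3 equally likely choices, so probability 1/3; weight (5/22)·(1/3) = 5/66.
If it is in chest 3 (prior 2/11): the guide has 4 equally likely choices, so probability 1/4; weight (2/11)·(1/4) = 1/22.
If it is in chest 4 (prior 3/11): the guide opened chest 4, so this case is ruled out; weight (3/11)·0 = 0.
If it is in chest 5 (prior 3/22): the guide has 3 equally likely choices, so probability 1/3; weight (3/22)·(1/3) = 1/22.
The weights sum to 5/22.
So P(the ruby in chest 5 | the guide opened chest 4) = (1/22) / (5/22) = 1/5.

1/5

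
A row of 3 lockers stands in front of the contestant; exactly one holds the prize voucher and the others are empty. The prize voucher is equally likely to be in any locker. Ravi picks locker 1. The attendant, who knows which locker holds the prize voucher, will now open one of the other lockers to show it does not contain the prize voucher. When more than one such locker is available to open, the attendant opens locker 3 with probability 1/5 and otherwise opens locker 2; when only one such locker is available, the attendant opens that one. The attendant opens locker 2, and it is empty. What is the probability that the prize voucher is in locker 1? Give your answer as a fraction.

Consider each possible location of the prize voucher in turn.
If it is in locker 1 (prior 1/3): locker 3 is available but not opened, probability 4/5; weight (1/3)·(4/5) = 4/15.
If it is in locker 2 (prior 1/3): the attendant opened locker 2, so this case is ruled out; weight (1/3)·0 = 0.
If it is in locker 3 (prior 1/3): only locker 2 is available, probability 1; weight (1/3)·1 = 1/3.
The weights sum to 3/5.
So P(the prize voucher in locker 1 | the attendant opened locker 2) = (4/15) / (3/5) = 4/9.

4/9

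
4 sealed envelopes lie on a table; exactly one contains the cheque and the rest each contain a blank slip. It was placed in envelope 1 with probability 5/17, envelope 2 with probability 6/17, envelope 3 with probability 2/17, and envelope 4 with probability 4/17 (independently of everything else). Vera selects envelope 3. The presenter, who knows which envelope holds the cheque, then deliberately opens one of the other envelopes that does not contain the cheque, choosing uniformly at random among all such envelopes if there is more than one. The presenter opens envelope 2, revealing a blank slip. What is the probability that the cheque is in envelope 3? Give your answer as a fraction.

Apply Bayes' rule, conditioning on where the cheque actually is.
If it is in envelope 1 (prior 5/17): the presenter has 2 equally likely choices, so probability 1/2; weight (5/17)·(1/2) = 5/34.
If it is in envelope 2 (prior 6/17): the presenter opened envelope 2, so this case is ruled out; weight (6/17)·0 = 0.
If it is in envelope 3 (prior 2/17): the presenter has 3 equally likely choices, so probability 1/3; weight (2/17)·(1/3) = 2/51.
If it is in envelope 4 (prior 4/17): the presenter has 2 equally likely choices, so probability 1/2; weight (4/17)·(1/2) = 2/17.
The weights sum to 31/102.
So P(the cheque in envelope 3 | the presenter opened envelope 2) = (2/51) / (31/102) = 4/31.

4/31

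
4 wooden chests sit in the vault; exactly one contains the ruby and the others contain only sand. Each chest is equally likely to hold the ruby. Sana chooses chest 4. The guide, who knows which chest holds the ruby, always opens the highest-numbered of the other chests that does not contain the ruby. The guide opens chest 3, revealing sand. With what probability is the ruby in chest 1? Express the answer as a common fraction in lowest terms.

Apply Bayes' rule, conditioning on where the ruby actually is.
If it is in any of chests 1, 2, and 4 (prior 1/4 each): chest 3 is the highest-numbered option available, probability 1; weight (1/4)·1 = 1/4 each.
If it is in chest 3 (prior 1/4): the guide opened chest 3, so this case is ruled out; weight (1/4)·0 = 0.
The weights sum to 3/4.
So P(the ruby in chest 1 | the guide opened chest 3) = (1/4) / (3/4) = 1/3.

1/3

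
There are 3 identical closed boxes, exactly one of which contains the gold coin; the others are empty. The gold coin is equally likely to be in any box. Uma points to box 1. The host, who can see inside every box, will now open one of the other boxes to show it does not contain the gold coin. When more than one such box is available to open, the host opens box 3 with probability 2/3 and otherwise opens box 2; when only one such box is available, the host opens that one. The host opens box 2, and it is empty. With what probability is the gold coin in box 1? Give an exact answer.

1/4

Consider each possible location of the gold coin in turn.
If it is in box 1 (prior 1/3): box 3 is available but not opened, probability 1/3; weight (1/3)·(1/3) = 1/9.
If it is in box 2 (prior 1/3): the host opened box 2, so this case is ruled out; weight (1/3)·0 = 0.
If it is in box 3 (prior 1/3): only box 2 is available, probability 1; weight (1/3)·1 = 1/3.
The weights sum to 4/9.
So P(the gold coin in box 1 | the host opened box 2) = (1/9) / (4/9) = 1/4.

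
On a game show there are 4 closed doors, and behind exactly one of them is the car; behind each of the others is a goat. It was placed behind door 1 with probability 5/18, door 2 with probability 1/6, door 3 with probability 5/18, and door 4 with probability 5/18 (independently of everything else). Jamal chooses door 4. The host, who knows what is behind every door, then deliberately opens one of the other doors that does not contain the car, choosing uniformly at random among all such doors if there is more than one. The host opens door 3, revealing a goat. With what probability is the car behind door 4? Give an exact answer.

5/17

Condition on the true location of the car.
If it is behind door 1 (prior 5/18): the host has 2 equally likely choices, so probability 1/2; weight (5/18)·(1/2) = 5/36.
If it is behind door 2 (prior 1/6): the host has 2 equally likely choices, so probability 1/2; weight (1/6)·(1/2) = 1/12.
If it is behind door 3 (prior 5/18): the host opened door 3, so this case is ruled out; weight (5/18)·0 = 0.
If it is behind door 4 (prior 5/18): the host has 3 equally likely choices, so probability 1/3; weight (5/18)·(1/3) = 5/54.
The weights sum to 17/54.
So P(the car behind door 4 | the host opened door 3) = (5/54) / (17/54) = 5/17.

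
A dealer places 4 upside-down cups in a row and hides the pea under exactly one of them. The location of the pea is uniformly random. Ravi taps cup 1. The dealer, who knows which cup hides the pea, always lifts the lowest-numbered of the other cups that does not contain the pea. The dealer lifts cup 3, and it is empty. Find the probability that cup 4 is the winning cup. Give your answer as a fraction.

0

Apply Bayes' rule, conditioning on where the pea actually is.
If it is under either of cups 1 and 4 (prior 1/4 each): the dealer would have opened cup 2 instead, probability 0; weight (1/4)·0 = 0 each.
If it is under cup 2 (prior 1/4): cup 3 is the lowest-numbered option available, probability 1; weight (1/4)·1 = 1/4.
If it is under cup 3 (prior 1/4): the dealer opened cup 3, so this case is ruled out; weight (1/4)·0 = 0.
The weights sum to 1/4.
So P(the pea under cup 4 | the dealer opened cup 3) = 0 / (1/4) = 0.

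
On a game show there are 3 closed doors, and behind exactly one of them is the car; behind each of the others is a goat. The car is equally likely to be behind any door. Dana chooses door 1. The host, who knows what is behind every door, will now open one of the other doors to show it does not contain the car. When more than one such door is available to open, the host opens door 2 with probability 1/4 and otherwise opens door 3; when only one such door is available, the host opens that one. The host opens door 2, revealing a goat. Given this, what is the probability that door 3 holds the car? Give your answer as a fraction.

4/5

Apply Bayes' rule, conditioning on where the car actually is.
If it is behind door 1 (prior 1/3): door 2 is available, opened with probability 1/4; weight (1/3)·(1/4) = 1/12.
If it is behind door 2 (prior 1/3): the host opened door 2, so this case is ruled out; weight (1/3)·0 = 0.
If it is behind door 3 (prior 1/3): only door 2 is available, probability 1; weight (1/3)·1 = 1/3.
The weights sum to 5/12.
So P(the car behind door 3 | the host opened door 2) = (1/3) / (5/12) = 4/5.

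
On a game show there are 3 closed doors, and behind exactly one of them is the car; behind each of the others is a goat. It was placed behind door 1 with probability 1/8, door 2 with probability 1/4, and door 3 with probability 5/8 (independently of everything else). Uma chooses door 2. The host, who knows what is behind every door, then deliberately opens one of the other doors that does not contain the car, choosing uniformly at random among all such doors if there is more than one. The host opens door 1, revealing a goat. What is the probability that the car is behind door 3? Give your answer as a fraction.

5/6

Condition on the true location of the car.
If it is behind door 1 (prior 1/8): the host opened door 1, so this case is ruled out; weight (1/8)·0 = 0.
If it is behind door 2 (prior 1/4): the host has 2 equally likely choices, so probability 1/2; weight (1/4)·(1/2) = 1/8.
If it is behind door 3 (prior 5/8): the host has no choice, probability 1; weight (5/8)·1 = 5/8.
The weights sum to 3/4.
So P(the car behind door 3 | the host opened door 1) = (5/8) / (3/4) = 5/6.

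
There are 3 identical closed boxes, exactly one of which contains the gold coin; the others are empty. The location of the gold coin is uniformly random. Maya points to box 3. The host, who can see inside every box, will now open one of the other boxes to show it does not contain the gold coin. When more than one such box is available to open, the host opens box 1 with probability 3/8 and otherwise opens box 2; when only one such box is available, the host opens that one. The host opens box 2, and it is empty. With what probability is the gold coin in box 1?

Condition on the true location of the gold coin.
If it is in box 1 (prior 1/3): only box 2 is available, probability 1; weight (1/3)·1 = 1/3.
If it is in box 2 (prior 1/3): the host opened box 2, so this case is ruled out; weight (1/3)·0 = 0.
If it is in box 3 (prior 1/3): box 1 is available but not opened, probability 5/8; weight (1/3)·(5/8) = 5/24.
The weights sum to 13/24.
So P(the gold coin in box 1 | the host opened box 2) = (1/3) / (13/24) = 8/13.

8/13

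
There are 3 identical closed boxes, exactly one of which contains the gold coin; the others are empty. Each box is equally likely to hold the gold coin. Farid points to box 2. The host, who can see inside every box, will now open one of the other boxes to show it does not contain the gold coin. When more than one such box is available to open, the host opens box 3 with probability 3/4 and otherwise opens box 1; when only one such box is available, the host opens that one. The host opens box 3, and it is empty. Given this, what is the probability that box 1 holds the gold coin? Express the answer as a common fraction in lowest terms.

Apply Bayes' rule, conditioning on where the gold coin actually is.
If it is in box 1 (prior 1/3): only box 3 is available, probability 1; weight (1/3)·1 = 1/3.
If it is in box 2 (prior 1/3): box 3 is available, opened with probability 3/4; weight (1/3)·(3/4) = 1/4.
If it is in box 3 (prior 1/3): the host opened box 3, so this case is ruled out; weight (1/3)·0 = 0.
The weights sum to 7/12.
So P(the gold coin in box 1 | the host opened box 3) = (1/3) / (7/12) = 4/7.

4/7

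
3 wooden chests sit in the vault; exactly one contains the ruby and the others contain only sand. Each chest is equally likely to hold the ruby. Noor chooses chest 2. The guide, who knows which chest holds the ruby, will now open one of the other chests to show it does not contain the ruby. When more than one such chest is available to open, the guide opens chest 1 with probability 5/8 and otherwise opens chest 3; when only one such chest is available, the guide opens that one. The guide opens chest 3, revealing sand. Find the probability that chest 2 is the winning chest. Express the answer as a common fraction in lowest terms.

3/11

Consider each possible location of the ruby in turn.
If it is in chest 1 (prior 1/3): only chest 3 is available, probability 1; weight (1/3)·1 = 1/3.
If it is in chest 2 (prior 1/3): chest 1 is available but not opened, probability 3/8; weight (1/3)·(3/8) = 1/8.
If it is in chest 3 (prior 1/3): the guide opened chest 3, so this case is ruled out; weight (1/3)·0 = 0.
The weights sum to 11/24.
So P(the ruby in chest 2 | the guide opened chest 3) = (1/8) / (11/24) = 3/11.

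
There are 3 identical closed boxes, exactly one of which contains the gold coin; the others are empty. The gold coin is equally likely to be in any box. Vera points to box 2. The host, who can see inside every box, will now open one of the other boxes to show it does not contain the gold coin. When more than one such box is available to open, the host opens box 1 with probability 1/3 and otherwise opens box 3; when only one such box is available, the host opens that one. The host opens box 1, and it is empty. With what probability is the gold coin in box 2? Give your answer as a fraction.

1/4

Condition on the true location of the gold coin.
If it is in box 1 (prior 1/3): the host opened box 1, so this case is ruled out; weight (1/3)·0 = 0.
If it is in box 2 (prior 1/3): box 1 is available, opened with probability 1/3; weight (1/3)·(1/3) = 1/9.
If it is in box 3 (prior 1/3): only box 1 is available, probability 1; weight (1/3)·1 = 1/3.
The weights sum to 4/9.
So P(the gold coin in box 2 | the host opened box 1) = (1/9) / (4/9) = 1/4.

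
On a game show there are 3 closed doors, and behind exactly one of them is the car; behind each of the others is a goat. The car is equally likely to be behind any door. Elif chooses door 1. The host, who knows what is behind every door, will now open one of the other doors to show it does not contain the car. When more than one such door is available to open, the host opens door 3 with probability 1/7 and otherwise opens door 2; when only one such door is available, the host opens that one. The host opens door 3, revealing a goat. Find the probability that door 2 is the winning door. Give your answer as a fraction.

7/8

Apply Bayes' rule, conditioning on where the car actually is.
If it is behind door 1 (prior 1/3): door 3 is available, opened with probability 1/7; weight (1/3)·(1/7) = 1/21.
If it is behind door 2 (prior 1/3): only door 3 is available, probability 1; weight (1/3)·1 = 1/3.
If it is behind door 3 (prior 1/3): the host opened door 3, so this case is ruled out; weight (1/3)·0 = 0.
The weights sum to 8/21.
So P(the car behind door 2 | the host opened door 3) = (1/3) / (8/21) = 7/8.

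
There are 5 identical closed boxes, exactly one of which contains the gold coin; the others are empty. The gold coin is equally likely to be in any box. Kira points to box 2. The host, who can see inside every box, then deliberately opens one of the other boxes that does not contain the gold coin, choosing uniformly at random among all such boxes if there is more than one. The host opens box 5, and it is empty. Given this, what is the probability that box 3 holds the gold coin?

Consider each possible location of the gold coin in turn.
If it is in any of boxes 1, 3, and 4 (prior 1/5 each): the host has 3 equally likely choices, so probability 1/3; weight (1/5)·(1/3) = 1/15 each.
If it is in box 2 (prior 1/5): the host has 4 equally likely choices, so probability 1/4; weight (1/5)·(1/4) = 1/20.
If it is in box 5 (prior 1/5): the host opened box 5, so this case is ruled out; weight (1/5)·0 = 0.
The weights sum to 1/4.
So P(the gold coin in box 3 | the host opened box 5) = (1/15) / (1/4) = 4/15.

4/15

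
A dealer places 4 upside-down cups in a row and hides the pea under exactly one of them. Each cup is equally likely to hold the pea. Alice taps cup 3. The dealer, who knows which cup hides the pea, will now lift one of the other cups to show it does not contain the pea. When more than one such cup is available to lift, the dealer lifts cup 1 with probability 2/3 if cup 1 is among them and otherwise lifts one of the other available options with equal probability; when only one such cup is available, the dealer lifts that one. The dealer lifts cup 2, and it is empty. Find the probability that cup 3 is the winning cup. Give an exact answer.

1/6

Apply Bayes' rule, conditioning on where the pea actually is.
If it is under cup 1 (prior 1/4): cup 1 holds the prize so is unavailable; the dealer chooses uniformly among the 2 others, probability 1/2; weight (1/4)·(1/2) = 1/8.
If it is under cup 2 (prior 1/4): the dealer opened cup 2, so this case is ruled out; weight (1/4)·0 = 0.
If it is under cup 3 (prior 1/4): cup 1 is available but not opened; cup 2 gets probability (1 − 2/3)/2 = 1/6; weight (1/4)·(1/6) = 1/24.
If it is under cup 4 (prior 1/4): cup 1 is available but not opened, probability 1/3; weight (1/4)·(1/3) = 1/12.
The weights sum to 1/4.
So P(the pea under cup 3 | the dealer opened cup 2) = (1/24) / (1/4) = 1/6.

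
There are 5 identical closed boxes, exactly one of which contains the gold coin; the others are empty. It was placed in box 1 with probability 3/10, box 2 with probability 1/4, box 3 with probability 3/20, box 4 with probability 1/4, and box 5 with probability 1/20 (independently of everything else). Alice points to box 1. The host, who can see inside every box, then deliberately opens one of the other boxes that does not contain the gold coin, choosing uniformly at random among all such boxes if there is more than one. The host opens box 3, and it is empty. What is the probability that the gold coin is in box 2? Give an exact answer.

10/31

Consider each possible location of the gold coin in turn.
If it is in box 1 (prior 3/10): the host has 4 equally likely choices, so probability 1/4; weight (3/10)·(1/4) = 3/40.
If it is in either of boxes 2 and 4 (prior 1/4 each): the host has 3 equally likely choices, so probability 1/3; weight (1/4)·(1/3) = 1/12 each.
If it is in box 3 (prior 3/20): the host opened box 3, so this case is ruled out; weight (3/20)·0 = 0.
If it is in box 5 (prior 1/20): the host has 3 equally likely choices, so probability 1/3; weight (1/20)·(1/3) = 1/60.
The weights sum to 31/120.
So P(the gold coin in box 2 | the host opened box 3) = (1/12) / (31/120) = 10/31.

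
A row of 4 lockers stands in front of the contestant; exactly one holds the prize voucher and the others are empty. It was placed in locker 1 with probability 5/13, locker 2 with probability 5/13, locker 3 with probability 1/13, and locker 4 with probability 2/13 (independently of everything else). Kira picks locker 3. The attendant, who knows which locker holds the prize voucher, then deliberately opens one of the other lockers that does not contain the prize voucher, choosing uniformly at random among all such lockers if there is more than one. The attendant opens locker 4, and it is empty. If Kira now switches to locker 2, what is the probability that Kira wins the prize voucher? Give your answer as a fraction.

Condition on the true location of the prize voucher.
If it is in either of lockers 1 and 2 (prior 5/13 each): the attendant has 2 equally likely choices, so probability 1/2; weight (5/13)·(1/2) = 5/26 each.
If it is in locker 3 (prior 1/13): the attendant has 3 equally likely choices, so probability 1/3; weight (1/13)·(1/3) = 1/39.
If it is in locker 4 (prior 2/13): the attendant opened locker 4, so this case is ruled out; weight (2/13)·0 = 0.
The weights sum to 16/39.
So P(the prize voucher in locker 2 | the attendant opened locker 4) = (5/26) / (16/39) = 15/32.

15/32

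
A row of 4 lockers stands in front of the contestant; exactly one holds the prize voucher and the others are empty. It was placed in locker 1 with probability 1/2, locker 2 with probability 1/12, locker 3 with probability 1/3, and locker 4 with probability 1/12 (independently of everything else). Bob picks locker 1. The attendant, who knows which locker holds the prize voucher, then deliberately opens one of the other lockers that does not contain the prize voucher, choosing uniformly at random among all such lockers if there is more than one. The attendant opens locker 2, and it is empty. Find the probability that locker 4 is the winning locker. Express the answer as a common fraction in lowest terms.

Apply Bayes' rule, conditioning on where the prize voucher actually is.
If it is in locker 1 (prior 1/2): the attendant has 3 equally likely choices, so probability 1/3; weight (1/2)·(1/3) = 1/6.
If it is in locker 2 (prior 1/12): the attendant opened locker 2, so this case is ruled out; weight (1/12)·0 = 0.
If it is in locker 3 (prior 1/3): the attendant has 2 equally likely choices, so probability 1/2; weight (1/3)·(1/2) = 1/6.
If it is in locker 4 (prior 1/12): the attendant has 2 equally likely choices, so probability 1/2; weight (1/12)·(1/2) = 1/24.
The weights sum to 3/8.
So P(the prize voucher in locker 4 | the attendant opened locker 2) = (1/24) / (3/8) = 1/9.

1/9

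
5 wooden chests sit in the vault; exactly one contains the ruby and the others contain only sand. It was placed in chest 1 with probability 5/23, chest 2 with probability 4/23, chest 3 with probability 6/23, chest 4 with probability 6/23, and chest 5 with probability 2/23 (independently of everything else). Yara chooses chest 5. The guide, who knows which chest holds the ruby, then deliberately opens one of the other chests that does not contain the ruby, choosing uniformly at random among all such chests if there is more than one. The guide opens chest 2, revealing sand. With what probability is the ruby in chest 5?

Apply Bayes' rule, conditioning on where the ruby actually is.
If it is in chest 1 (prior 5/23): the guide has 3 equally likely choices, so probability 1/3; weight (5/23)·(1/3) = 5/69.
If it is in chest 2 (prior 4/23): the guide opened chest 2, so this case is ruled out; weight (4/23)·0 = 0.
If it is in either of chests 3 and 4 (prior 6/23 each): the guide has 3 equally likely choices, so probability 1/3; weight (6/23)·(1/3) = 2/23 each.
If it is in chest 5 (prior 2/23): the guide has 4 equally likely choices, so probability 1/4; weight (2/23)·(1/4) = 1/46.
The weights sum to 37/138.
So P(the ruby in chest 5 | the guide opened chest 2) = (1/46) / (37/138) = 3/37.

3/37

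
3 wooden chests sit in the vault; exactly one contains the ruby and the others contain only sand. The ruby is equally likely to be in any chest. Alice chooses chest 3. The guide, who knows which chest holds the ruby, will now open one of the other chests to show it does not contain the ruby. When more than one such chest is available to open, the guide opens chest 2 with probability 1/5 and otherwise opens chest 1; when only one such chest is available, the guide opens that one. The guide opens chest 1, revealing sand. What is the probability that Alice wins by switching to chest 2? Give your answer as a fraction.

Consider each possible location of the ruby in turn.
If it is in chest 1 (prior 1/3): the guide opened chest 1, so this case is ruled out; weight (1/3)·0 = 0.
If it is in chest 2 (prior 1/3): only chest 1 is available, probability 1; weight (1/3)·1 = 1/3.
If it is in chest 3 (prior 1/3): chest 2 is available but not opened, probability 4/5; weight (1/3)·(4/5) = 4/15.
The weights sum to 3/5.
So P(the ruby in chest 2 | the guide opened chest 1) = (1/3) / (3/5) = 5/9.

5/9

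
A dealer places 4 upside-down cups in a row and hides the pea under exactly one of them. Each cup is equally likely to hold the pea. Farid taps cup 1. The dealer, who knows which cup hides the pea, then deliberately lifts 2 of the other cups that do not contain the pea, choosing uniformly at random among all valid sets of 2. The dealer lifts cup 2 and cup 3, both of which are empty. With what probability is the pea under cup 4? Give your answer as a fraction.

3/4

Consider each possible location of the pea in turn.
If it is under cup 1 (prior 1/4): the dealer has 3 equally likely choices, so probability 1/3; weight (1/4)·(1/3) = 1/12.
If it is under either of cups 2 and 3 (prior 1/4 each): that cup was opened and seen not to hold the prize — ruled out; weight (1/4)·0 = 0 each.
If it is under cup 4 (prior 1/4): the dealer has no choice, probability 1; weight (1/4)·1 = 1/4.
The weights sum to 1/3.
So P(the pea under cup 4 | the dealer opened cup 2 and cup 3) = (1/4) / (1/3) = 3/4.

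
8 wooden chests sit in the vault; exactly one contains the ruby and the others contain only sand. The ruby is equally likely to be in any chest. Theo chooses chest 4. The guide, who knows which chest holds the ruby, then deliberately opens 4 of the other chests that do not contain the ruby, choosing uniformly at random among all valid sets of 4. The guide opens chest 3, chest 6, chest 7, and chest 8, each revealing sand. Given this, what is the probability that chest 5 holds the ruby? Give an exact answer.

Consider each possible location of the ruby in turn.
If it is in any of chests 1, 2, and 5 (prior 1/8 each): the guide has 15 equally likely choices, so probability 1/15; weight (1/8)·(1/15) = 1/120 each.
If it is in any of chests 3, 6, 7, and 8 (prior 1/8 each): that chest was opened and seen not to hold the prize — ruled out; weight (1/8)·0 = 0 each.
If it is in chest 4 (prior 1/8): the guide has 35 equally likely choices, so probability 1/35; weight (1/8)·(1/35) = 1/280.
The weights sum to 1/35.
So P(the ruby in chest 5 | the guide opened chest 3, chest 6, chest 7, and chest 8) = (1/120) / (1/35) = 7/24.

7/24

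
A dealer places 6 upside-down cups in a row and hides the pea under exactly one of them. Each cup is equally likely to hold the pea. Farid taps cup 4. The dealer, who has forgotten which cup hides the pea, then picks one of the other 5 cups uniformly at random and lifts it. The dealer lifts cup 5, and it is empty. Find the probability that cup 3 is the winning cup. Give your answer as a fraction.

Condition on the true location of the pea.
If it is under any of cups 1, 2, 3, 4, and 6 (prior 1/6 each): the dealer picks cup 5 with probability 1/5 regardless, and it is not the prize; weight (1/6)·(1/5) = 1/30 each.
If it is under cup 5 (prior 1/6): the dealer opened cup 5, so this case is ruled out; weight (1/6)·0 = 0.
The weights sum to 1/6.
So P(the pea under cup 3 | the dealer opened cup 5) = (1/30) / (1/6) = 1/5.

1/5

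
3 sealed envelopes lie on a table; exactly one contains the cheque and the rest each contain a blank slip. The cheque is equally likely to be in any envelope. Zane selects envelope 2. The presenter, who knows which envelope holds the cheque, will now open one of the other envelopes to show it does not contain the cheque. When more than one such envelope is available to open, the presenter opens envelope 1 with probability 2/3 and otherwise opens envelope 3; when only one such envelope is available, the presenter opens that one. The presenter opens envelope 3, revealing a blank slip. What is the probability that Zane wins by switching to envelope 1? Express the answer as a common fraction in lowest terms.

Consider each possible location of the cheque in turn.
If it is in envelope 1 (prior 1/3): only envelope 3 is available, probability 1; weight (1/3)·1 = 1/3.
If it is in envelope 2 (prior 1/3): envelope 1 is available but not opened, probability 1/3; weight (1/3)·(1/3) = 1/9.
If it is in envelope 3 (prior 1/3): the presenter opened envelope 3, so this case is ruled out; weight (1/3)·0 = 0.
The weights sum to 4/9.
So P(the cheque in envelope 1 | the presenter opened envelope 3) = (1/3) / (4/9) = 3/4.

3/4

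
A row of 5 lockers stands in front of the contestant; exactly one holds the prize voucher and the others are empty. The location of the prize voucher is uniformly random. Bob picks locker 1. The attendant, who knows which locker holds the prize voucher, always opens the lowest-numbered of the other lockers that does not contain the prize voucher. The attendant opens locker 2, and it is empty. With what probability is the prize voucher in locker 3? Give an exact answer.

1/4

Condition on the true location of the prize voucher.
If it is in any of lockers 1, 3, 4, and 5 (prior 1/5 each): locker 2 is the lowest-numbered option available, probability 1; weight (1/5)·1 = 1/5 each.
If it is in locker 2 (prior 1/5): the attendant opened locker 2, so this case is ruled out; weight (1/5)·0 = 0.
The weights sum to 4/5.
So P(the prize voucher in locker 3 | the attendant opened locker 2) = (1/5) / (4/5) = 1/4.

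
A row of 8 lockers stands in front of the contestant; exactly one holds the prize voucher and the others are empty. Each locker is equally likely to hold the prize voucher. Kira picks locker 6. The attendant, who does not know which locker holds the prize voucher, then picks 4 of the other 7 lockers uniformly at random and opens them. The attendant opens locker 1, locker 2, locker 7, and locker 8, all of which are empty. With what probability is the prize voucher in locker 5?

1/4

Condition on the true location of the prize voucher.
If it is in any of lockers 1, 2, 7, and 8 (prior 1/8 each): that locker was opened and seen not to hold the prize — ruled out; weight (1/8)·0 = 0 each.
If it is in any of lockers 3, 4, 5, and 6 (prior 1/8 each): the attendant picks exactly this set with probability 1/35 regardless, and none is the prize; weight (1/8)·(1/35) = 1/280 each.
The weights sum to 1/70.
So P(the prize voucher in locker 5 | the attendant opened locker 1, locker 2, locker 7, and locker 8) = (1/280) / (1/70) = 1/4.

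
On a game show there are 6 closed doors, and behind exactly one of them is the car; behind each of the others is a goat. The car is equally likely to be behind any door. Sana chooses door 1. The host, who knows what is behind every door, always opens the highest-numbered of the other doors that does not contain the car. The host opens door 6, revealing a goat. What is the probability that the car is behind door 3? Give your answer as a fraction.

Apply Bayes' rule, conditioning on where the car actually is.
If it is behind any of doors 1, 2, 3, 4, and 5 (prior 1/6 each): door 6 is the highest-numbered option available, probability 1; weight (1/6)·1 = 1/6 each.
If it is behind door 6 (prior 1/6): the host opened door 6, so this case is ruled out; weight (1/6)·0 = 0.
The weights sum to 5/6.
So P(the car behind door 3 | the host opened door 6) = (1/6) / (5/6) = 1/5.

1/5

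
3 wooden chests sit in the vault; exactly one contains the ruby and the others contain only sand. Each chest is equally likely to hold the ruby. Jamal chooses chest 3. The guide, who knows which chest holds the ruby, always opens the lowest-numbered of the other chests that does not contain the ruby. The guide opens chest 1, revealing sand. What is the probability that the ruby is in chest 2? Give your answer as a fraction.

1/2

Condition on the true location of the ruby.
If it is in chest 1 (prior 1/3): the guide opened chest 1, so this case is ruled out; weight (1/3)·0 = 0.
If it is in either of chests 2 and 3 (prior 1/3 each): chest 1 is the lowest-numbered option available, probability 1; weight (1/3)·1 = 1/3 each.
The weights sum to 2/3.
So P(the ruby in chest 2 | the guide opened chest 1) = (1/3) / (2/3) = 1/2.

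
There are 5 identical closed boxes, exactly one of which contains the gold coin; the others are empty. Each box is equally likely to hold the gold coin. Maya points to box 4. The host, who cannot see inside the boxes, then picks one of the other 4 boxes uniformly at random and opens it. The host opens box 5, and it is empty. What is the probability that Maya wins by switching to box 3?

1/4

Consider each possible location of the gold coin in turn.
If it is in any of boxes 1, 2, 3, and 4 (prior 1/5 each): the host picks box 5 with probability 1/4 regardless, and it is not the prize; weight (1/5)·(1/4) = 1/20 each.
If it is in box 5 (prior 1/5): the host opened box 5, so this case is ruled out; weight (1/5)·0 = 0.
The weights sum to 1/5.
So P(the gold coin in box 3 | the host opened box 5) = (1/20) / (1/5) = 1/4.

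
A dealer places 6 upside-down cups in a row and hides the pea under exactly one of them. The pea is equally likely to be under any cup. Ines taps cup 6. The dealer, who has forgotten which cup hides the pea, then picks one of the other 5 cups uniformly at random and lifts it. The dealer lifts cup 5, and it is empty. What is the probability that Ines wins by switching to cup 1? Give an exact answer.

Apply Bayes' rule, conditioning on where the pea actually is.
If it is under any of cups 1, 2, 3, 4, and 6 (prior 1/6 each): the dealer picks cup 5 with probability 1/5 regardless, and it is not the prize; weight (1/6)·(1/5) = 1/30 each.
If it is under cup 5 (prior 1/6): the dealer opened cup 5, so this case is ruled out; weight (1/6)·0 = 0.
The weights sum to 1/6.
So P(the pea under cup 1 | the dealer opened cup 5) = (1/30) / (1/6) = 1/5.

1/5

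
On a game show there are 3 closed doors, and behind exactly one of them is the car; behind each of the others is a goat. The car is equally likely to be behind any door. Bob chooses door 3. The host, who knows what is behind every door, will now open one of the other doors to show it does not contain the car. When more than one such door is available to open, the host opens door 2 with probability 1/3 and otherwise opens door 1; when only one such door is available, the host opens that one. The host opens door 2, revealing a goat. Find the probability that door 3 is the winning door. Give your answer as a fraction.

1/4

Consider each possible location of the car in turn.
If it is behind door 1 (prior 1/3): only door 2 is available, probability 1; weight (1/3)·1 = 1/3.
If it is behind door 2 (prior 1/3): the host opened door 2, so this case is ruled out; weight (1/3)·0 = 0.
If it is behind door 3 (prior 1/3): door 2 is available, opened with probability 1/3; weight (1/3)·(1/3) = 1/9.
The weights sum to 4/9.
So P(the car behind door 3 | the host opened door 2) = (1/9) / (4/9) = 1/4.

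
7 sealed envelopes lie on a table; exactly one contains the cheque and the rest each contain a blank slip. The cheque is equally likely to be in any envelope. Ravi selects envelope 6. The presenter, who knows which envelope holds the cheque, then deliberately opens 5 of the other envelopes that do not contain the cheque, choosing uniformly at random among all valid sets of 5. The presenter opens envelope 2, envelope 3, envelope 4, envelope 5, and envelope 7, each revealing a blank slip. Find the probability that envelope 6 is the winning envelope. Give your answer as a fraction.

1/7

Apply Bayes' rule, conditioning on where the cheque actually is.
If it is in envelope 1 (prior 1/7): the presenter has no choice, probability 1; weight (1/7)·1 = 1/7.
If it is in any of envelopes 2, 3, 4, 5, and 7 (prior 1/7 each): that envelope was opened and seen not to hold the prize — ruled out; weight (1/7)·0 = 0 each.
If it is in envelope 6 (prior 1/7): the presenter has 6 equally likely choices, so probability 1/6; weight (1/7)·(1/6) = 1/42.
The weights sum to 1/6.
So P(the cheque in envelope 6 | the presenter opened envelope 2, envelope 3, envelope 4, envelope 5, and envelope 7) = (1/42) / (1/6) = 1/7.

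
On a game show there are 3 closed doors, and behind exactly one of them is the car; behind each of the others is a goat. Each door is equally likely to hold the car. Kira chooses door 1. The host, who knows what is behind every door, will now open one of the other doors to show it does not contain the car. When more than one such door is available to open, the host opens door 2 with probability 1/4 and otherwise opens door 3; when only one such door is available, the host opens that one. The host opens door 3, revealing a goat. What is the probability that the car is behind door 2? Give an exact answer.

4/7

Apply Bayes' rule, conditioning on where the car actually is.
If it is behind door 1 (prior 1/3): door 2 is available but not opened, probability 3/4; weight (1/3)·(3/4) = 1/4.
If it is behind door 2 (prior 1/3): only door 3 is available, probability 1; weight (1/3)·1 = 1/3.
If it is behind door 3 (prior 1/3): the host opened door 3, so this case is ruled out; weight (1/3)·0 = 0.
The weights sum to 7/12.
So P(the car behind door 2 | the host opened door 3) = (1/3) / (7/12) = 4/7.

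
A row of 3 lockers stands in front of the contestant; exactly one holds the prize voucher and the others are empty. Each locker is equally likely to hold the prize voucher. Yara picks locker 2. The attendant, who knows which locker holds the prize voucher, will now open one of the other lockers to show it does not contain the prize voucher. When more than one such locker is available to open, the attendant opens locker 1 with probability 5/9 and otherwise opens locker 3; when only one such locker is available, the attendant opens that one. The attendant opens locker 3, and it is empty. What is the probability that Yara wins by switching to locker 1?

9/13

Consider each possible location of the prize voucher in turn.
If it is in locker 1 (prior 1/3): only locker 3 is available, probability 1; weight (1/3)·1 = 1/3.
If it is in locker 2 (prior 1/3): locker 1 is available but not opened, probability 4/9; weight (1/3)·(4/9) = 4/27.
If it is in locker 3 (prior 1/3): the attendant opened locker 3, so this case is ruled out; weight (1/3)·0 = 0.
The weights sum to 13/27.
So P(the prize voucher in locker 1 | the attendant opened locker 3) = (1/3) / (13/27) = 9/13.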